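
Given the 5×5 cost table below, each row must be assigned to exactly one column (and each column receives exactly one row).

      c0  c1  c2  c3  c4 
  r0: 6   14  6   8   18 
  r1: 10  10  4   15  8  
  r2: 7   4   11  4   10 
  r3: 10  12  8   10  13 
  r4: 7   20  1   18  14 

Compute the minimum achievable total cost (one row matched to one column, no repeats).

optimal assignment: row0→col0 (cost 6), row1→col4 (cost 8), row2→col1 (cost 4), row3→col3 (cost 10), row4→col2 (cost 1)
total = 6 + 8 + 4 + 10 + 1 = 29

Minimum assignment cost: 29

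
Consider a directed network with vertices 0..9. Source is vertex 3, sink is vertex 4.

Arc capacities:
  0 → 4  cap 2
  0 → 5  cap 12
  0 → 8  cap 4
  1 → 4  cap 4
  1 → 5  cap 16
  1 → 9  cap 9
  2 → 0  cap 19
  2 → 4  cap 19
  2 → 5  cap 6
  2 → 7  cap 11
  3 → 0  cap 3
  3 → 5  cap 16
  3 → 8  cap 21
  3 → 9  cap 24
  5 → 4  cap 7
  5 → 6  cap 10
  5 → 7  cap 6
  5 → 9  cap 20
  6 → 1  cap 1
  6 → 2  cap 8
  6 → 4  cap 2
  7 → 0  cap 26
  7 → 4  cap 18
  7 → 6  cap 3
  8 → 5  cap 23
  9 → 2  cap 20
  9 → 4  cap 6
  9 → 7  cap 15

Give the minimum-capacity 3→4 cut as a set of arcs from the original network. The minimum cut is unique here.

augment #1: 3→0→4 push 2
augment #2: 3→5→4 push 7
augment #3: 3→9→4 push 6
augment #4: 3→5→6→4 push 2
augment #5: 3→5→7→4 push 6
augment #6: 3→9→2→4 push 18
augment #7: 3→5→6→1→4 push 1
augment #8: 3→0→5→6→2→4 push 1
augment #9: 3→8→5→9→7→4 push 12
max flow = 55; residual-reachable set from 3 gives S-side
cut edges (S→T): {(0,4), (2,4), (5,4), (6,1), (6,4), (7,4), (9,4)} total cap 55

Min-cut arcs: {(0,4), (2,4), (5,4), (6,1), (6,4), (7,4), (9,4)} (total capacity 55)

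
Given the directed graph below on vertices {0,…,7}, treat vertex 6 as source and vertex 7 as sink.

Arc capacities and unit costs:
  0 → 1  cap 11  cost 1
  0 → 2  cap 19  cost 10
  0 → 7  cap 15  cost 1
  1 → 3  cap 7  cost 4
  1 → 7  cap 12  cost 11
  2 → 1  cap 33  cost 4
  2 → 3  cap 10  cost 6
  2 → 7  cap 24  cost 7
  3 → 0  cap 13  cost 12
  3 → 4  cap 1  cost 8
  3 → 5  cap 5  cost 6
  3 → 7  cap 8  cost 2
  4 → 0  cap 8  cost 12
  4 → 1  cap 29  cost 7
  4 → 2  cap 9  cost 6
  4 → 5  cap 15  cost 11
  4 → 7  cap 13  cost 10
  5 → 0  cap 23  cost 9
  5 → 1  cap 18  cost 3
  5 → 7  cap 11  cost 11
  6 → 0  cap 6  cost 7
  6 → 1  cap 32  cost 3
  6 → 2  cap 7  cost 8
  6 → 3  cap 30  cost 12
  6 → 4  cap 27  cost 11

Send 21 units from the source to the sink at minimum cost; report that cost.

Minimum cost for 21 units: 223

shortest-cost path #1: 6→0→7 push 6 @ unit cost 8 (adds 48)
shortest-cost path #2: 6→1→3→7 push 7 @ unit cost 9 (adds 63)
shortest-cost path #3: 6→1→7 push 8 @ unit cost 14 (adds 112)
total cost = 223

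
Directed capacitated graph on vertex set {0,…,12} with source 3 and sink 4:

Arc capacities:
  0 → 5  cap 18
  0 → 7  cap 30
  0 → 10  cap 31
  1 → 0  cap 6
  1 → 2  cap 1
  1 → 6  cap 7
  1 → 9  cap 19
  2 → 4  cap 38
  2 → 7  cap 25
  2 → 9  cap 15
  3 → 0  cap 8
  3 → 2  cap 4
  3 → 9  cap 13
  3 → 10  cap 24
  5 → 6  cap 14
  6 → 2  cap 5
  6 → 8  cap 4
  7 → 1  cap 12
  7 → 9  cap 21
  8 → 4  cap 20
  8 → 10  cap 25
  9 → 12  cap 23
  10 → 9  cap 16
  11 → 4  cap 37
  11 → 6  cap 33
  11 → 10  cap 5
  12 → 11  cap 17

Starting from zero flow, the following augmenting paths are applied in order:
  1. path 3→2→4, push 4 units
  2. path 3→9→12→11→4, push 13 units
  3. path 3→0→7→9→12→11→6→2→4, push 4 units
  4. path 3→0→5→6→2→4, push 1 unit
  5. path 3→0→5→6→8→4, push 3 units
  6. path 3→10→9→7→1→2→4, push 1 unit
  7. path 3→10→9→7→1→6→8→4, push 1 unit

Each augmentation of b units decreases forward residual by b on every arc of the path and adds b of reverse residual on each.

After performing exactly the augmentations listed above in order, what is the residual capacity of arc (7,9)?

after path 1 (3→2→4, push 4): res(7,9)=21
after path 2 (3→9→12→11→4, push 13): res(7,9)=21
after path 3 (3→0→7→9→12→11→6→2→4, push 4): res(7,9)=17
after path 4 (3→0→5→6→2→4, push 1): res(7,9)=17
after path 5 (3→0→5→6→8→4, push 3): res(7,9)=17
after path 6 (3→10→9→7→1→2→4, push 1): res(7,9)=18
after path 7 (3→10→9→7→1→6→8→4, push 1): res(7,9)=19

Residual capacity of (7,9): 19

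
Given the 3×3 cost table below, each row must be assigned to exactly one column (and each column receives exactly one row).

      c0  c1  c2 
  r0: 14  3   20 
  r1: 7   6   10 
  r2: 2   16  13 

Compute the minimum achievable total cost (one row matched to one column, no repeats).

optimal assignment: row0→col1 (cost 3), row1→col2 (cost 10), row2→col0 (cost 2)
total = 3 + 10 + 2 = 15

Minimum assignment cost: 15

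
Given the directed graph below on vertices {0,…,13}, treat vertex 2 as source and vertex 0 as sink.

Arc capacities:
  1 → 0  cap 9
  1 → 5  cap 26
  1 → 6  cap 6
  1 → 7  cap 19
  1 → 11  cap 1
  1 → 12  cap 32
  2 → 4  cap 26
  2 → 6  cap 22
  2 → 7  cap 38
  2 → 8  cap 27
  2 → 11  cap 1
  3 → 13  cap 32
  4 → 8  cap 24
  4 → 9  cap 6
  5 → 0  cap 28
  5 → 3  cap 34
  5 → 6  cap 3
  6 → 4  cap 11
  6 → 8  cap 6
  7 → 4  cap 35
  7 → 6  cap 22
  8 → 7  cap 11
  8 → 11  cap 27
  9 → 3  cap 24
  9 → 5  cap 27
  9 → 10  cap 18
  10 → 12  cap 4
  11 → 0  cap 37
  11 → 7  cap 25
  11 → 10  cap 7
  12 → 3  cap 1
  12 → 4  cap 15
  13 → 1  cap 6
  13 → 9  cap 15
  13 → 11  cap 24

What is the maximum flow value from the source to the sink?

augment #1: 2→11→0 bottleneck 1, total now 1
augment #2: 2→8→11→0 bottleneck 27, total now 28
augment #3: 2→4→9→5→0 bottleneck 6, total now 34

Maximum flow value: 34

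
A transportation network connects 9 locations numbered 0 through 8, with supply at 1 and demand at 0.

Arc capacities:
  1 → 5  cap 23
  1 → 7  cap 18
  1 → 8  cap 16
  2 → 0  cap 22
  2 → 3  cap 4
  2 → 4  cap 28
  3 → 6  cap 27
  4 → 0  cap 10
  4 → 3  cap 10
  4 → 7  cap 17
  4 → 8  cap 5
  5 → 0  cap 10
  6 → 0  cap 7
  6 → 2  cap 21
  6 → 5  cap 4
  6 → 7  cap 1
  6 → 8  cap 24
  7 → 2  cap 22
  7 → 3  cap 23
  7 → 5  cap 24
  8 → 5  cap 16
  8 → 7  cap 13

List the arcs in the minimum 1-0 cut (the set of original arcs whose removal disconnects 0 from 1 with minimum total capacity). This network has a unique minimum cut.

augment #1: 1→5→0 push 10
augment #2: 1→7→2→0 push 18
augment #3: 1→8→7→2→0 push 4
augment #4: 1→8→7→3→6→0 push 7
augment #5: 1→8→7→3→6→2→4→0 push 2
max flow = 41; residual-reachable set from 1 gives S-side
cut edges (S→T): {(1,7), (5,0), (8,7)} total cap 41

Min-cut arcs: {(1,7), (5,0), (8,7)} (total capacity 41)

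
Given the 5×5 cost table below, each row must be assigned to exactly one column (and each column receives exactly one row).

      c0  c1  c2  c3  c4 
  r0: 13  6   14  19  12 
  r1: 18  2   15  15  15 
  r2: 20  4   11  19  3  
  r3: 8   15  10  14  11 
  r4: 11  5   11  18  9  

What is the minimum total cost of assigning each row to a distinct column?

Minimum assignment cost: 43

one of 3 optimal assignments: row0→col0 (cost 13), row1→col1 (cost 2), row2→col4 (cost 3), row3→col3 (cost 14), row4→col2 (cost 11)
total = 13 + 2 + 3 + 14 + 11 = 43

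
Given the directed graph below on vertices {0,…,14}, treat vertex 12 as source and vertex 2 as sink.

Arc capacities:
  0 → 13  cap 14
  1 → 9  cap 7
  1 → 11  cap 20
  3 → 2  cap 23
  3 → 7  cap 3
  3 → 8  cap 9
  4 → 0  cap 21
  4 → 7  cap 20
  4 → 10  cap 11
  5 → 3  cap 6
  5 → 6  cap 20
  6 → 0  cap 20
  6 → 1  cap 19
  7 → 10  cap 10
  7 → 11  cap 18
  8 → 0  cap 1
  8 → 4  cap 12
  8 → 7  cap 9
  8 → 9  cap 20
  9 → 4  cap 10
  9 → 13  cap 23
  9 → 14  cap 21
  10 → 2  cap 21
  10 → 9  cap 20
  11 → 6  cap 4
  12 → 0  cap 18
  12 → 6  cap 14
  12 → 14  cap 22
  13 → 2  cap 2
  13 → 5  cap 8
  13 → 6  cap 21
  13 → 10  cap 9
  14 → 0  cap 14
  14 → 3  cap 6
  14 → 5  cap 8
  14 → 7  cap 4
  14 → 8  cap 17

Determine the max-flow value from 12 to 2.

Maximum flow value: 35

augment #1: 12→0→13→2 bottleneck 2, total now 2
augment #2: 12→14→3→2 bottleneck 6, total now 8
augment #3: 12→0→13→10→2 bottleneck 9, total now 17
augment #4: 12→14→5→3→2 bottleneck 6, total now 23
augment #5: 12→14→7→10→2 bottleneck 4, total now 27
augment #6: 12→14→8→4→10→2 bottleneck 6, total now 33
augment #7: 12→6→1→9→4→10→2 bottleneck 2, total now 35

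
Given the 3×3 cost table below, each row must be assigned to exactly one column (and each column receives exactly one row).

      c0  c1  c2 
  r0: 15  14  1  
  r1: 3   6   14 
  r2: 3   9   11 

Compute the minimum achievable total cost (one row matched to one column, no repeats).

optimal assignment: row0→col2 (cost 1), row1→col1 (cost 6), row2→col0 (cost 3)
total = 1 + 6 + 3 = 10

Minimum assignment cost: 10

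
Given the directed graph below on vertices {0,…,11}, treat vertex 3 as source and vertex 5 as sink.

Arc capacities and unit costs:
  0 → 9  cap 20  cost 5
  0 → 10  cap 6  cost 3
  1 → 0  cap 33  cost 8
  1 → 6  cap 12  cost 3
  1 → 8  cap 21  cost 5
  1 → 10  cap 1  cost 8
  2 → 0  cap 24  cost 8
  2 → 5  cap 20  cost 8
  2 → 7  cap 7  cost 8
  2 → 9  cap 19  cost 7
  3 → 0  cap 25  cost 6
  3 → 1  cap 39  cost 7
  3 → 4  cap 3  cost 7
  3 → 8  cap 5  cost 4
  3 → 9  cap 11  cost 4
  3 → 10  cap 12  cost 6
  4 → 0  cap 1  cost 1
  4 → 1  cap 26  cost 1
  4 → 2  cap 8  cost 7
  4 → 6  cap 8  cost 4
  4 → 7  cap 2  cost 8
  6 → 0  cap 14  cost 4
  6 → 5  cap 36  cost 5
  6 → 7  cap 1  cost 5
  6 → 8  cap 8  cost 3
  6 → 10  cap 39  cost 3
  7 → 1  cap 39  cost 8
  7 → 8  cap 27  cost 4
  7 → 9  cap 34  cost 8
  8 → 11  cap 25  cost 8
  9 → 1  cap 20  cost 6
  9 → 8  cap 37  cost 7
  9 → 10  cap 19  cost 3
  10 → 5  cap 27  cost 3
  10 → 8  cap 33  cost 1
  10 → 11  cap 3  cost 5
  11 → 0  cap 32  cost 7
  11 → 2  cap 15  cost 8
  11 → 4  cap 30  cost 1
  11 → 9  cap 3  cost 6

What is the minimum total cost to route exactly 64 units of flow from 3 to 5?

Minimum cost for 64 units: 1203

shortest-cost path #1: 3→10→5 push 12 @ unit cost 9 (adds 108)
shortest-cost path #2: 3→9→10→5 push 11 @ unit cost 10 (adds 110)
shortest-cost path #3: 3→0→10→5 push 4 @ unit cost 12 (adds 48)
shortest-cost path #4: 3→1→6→5 push 12 @ unit cost 15 (adds 180)
shortest-cost path #5: 3→4→6→5 push 3 @ unit cost 16 (adds 48)
shortest-cost path #6: 3→8→11→4→6→5 push 5 @ unit cost 22 (adds 110)
shortest-cost path #7: 3→0→10→11→2→5 push 2 @ unit cost 30 (adds 60)
shortest-cost path #8: 3→0→9→10→11→2→5 push 1 @ unit cost 35 (adds 35)
shortest-cost path #9: 3→1→8→11→2→5 push 12 @ unit cost 36 (adds 432)
shortest-cost path #10: 3→1→8→11→4→2→5 push 2 @ unit cost 36 (adds 72)
total cost = 1203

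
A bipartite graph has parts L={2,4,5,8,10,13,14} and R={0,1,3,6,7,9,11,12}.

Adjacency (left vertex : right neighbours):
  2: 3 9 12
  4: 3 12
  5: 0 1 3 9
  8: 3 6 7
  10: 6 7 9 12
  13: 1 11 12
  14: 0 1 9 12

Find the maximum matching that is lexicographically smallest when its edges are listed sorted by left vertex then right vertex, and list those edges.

|M| = 7 (so the lex-smallest maximum matching has 7 edges)
process left vertices in ascending order; for each, take the smallest-labelled available neighbour that still permits 7 edges overall, or leave it unmatched if none does
lex-smallest matching: {2-3, 4-12, 5-0, 8-6, 10-7, 13-1, 14-9}

Lex-smallest maximum matching: {(2,3), (4,12), (5,0), (8,6), (10,7), (13,1), (14,9)}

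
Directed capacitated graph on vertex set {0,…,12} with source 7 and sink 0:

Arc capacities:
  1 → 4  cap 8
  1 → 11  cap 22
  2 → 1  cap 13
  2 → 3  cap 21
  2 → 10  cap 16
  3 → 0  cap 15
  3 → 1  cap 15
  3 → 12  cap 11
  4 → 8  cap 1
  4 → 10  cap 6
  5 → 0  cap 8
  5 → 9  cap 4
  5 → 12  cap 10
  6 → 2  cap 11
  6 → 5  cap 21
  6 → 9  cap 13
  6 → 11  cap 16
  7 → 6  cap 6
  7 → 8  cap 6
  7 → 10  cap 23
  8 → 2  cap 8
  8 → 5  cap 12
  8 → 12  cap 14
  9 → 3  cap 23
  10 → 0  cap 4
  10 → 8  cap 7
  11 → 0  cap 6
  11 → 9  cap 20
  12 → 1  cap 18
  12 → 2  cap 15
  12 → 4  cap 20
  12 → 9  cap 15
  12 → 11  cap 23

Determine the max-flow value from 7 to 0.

augment #1: 7→10→0 bottleneck 4, total now 4
augment #2: 7→6→5→0 bottleneck 6, total now 10
augment #3: 7→8→5→0 bottleneck 2, total now 12
augment #4: 7→8→2→3→0 bottleneck 4, total now 16
augment #5: 7→10→8→2→3→0 bottleneck 4, total now 20
augment #6: 7→10→8→12→11→0 bottleneck 3, total now 23

Maximum flow value: 23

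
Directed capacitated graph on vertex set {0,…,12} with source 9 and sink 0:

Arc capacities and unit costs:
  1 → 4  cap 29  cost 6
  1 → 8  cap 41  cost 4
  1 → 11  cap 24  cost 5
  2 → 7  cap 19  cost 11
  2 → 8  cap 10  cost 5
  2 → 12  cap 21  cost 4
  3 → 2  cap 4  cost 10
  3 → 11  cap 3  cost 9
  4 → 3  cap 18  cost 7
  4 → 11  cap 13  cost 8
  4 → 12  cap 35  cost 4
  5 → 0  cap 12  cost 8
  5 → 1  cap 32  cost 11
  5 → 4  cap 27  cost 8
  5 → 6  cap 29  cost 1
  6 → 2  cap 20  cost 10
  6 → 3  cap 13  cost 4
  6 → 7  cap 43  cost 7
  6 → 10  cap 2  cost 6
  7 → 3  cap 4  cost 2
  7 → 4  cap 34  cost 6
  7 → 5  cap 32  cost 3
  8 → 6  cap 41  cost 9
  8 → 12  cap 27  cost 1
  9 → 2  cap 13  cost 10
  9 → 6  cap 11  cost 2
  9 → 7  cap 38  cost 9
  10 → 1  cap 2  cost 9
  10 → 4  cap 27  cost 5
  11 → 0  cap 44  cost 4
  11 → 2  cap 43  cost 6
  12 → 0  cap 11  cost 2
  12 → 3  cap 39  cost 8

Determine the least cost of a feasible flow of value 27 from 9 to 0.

shortest-cost path #1: 9→2→12→0 push 11 @ unit cost 16 (adds 176)
shortest-cost path #2: 9→6→3→11→0 push 3 @ unit cost 19 (adds 57)
shortest-cost path #3: 9→7→5→0 push 12 @ unit cost 20 (adds 240)
shortest-cost path #4: 9→6→10→4→11→0 push 1 @ unit cost 25 (adds 25)
total cost = 498

Minimum cost for 27 units: 498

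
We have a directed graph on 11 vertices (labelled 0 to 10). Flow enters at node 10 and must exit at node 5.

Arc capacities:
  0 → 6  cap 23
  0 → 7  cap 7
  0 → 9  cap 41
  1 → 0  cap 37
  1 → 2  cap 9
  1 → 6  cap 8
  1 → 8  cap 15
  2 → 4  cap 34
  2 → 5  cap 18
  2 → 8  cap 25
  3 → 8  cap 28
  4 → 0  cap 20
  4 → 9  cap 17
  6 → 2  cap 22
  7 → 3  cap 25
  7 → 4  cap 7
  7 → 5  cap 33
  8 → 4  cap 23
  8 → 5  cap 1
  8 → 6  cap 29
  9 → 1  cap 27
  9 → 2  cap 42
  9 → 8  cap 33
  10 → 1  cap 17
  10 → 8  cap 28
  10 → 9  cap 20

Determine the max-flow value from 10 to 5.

Maximum flow value: 26

augment #1: 10→8→5 bottleneck 1, total now 1
augment #2: 10→1→2→5 bottleneck 9, total now 10
augment #3: 10→9→2→5 bottleneck 9, total now 19
augment #4: 10→1→0→7→5 bottleneck 7, total now 26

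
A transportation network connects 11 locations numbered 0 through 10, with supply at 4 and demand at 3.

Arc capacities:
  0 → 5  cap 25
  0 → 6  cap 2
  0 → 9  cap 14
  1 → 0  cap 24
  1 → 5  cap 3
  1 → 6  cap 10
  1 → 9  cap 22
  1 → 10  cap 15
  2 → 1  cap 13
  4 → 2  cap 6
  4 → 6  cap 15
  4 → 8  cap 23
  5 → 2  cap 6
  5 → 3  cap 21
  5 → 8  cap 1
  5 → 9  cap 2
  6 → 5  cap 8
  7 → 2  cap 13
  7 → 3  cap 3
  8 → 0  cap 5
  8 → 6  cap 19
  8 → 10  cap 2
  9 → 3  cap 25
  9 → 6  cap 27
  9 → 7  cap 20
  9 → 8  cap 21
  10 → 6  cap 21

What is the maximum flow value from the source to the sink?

augment #1: 4→6→5→3 bottleneck 8, total now 8
augment #2: 4→2→1→5→3 bottleneck 3, total now 11
augment #3: 4→2→1→9→3 bottleneck 3, total now 14
augment #4: 4→8→0→5→3 bottleneck 5, total now 19

Maximum flow value: 19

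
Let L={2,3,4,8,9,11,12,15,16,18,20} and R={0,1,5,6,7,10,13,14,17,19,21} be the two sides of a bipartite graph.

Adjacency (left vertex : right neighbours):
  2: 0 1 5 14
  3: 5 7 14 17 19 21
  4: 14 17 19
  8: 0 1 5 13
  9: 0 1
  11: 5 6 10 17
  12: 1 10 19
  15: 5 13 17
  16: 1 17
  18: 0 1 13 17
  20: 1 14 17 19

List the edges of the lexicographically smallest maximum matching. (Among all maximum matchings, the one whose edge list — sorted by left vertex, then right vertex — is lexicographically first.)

|M| = 10 (so the lex-smallest maximum matching has 10 edges)
process left vertices in ascending order; for each, take the smallest-labelled available neighbour that still permits 10 edges overall, or leave it unmatched if none does
lex-smallest matching: {2-0, 3-7, 4-14, 8-1, 11-6, 12-10, 15-5, 16-17, 18-13, 20-19}

Lex-smallest maximum matching: {(2,0), (3,7), (4,14), (8,1), (11,6), (12,10), (15,5), (16,17), (18,13), (20,19)}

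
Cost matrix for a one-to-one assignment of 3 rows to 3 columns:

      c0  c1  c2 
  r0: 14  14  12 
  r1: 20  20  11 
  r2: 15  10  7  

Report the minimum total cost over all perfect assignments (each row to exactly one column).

optimal assignment: row0→col0 (cost 14), row1→col2 (cost 11), row2→col1 (cost 10)
total = 14 + 11 + 10 = 35

Minimum assignment cost: 35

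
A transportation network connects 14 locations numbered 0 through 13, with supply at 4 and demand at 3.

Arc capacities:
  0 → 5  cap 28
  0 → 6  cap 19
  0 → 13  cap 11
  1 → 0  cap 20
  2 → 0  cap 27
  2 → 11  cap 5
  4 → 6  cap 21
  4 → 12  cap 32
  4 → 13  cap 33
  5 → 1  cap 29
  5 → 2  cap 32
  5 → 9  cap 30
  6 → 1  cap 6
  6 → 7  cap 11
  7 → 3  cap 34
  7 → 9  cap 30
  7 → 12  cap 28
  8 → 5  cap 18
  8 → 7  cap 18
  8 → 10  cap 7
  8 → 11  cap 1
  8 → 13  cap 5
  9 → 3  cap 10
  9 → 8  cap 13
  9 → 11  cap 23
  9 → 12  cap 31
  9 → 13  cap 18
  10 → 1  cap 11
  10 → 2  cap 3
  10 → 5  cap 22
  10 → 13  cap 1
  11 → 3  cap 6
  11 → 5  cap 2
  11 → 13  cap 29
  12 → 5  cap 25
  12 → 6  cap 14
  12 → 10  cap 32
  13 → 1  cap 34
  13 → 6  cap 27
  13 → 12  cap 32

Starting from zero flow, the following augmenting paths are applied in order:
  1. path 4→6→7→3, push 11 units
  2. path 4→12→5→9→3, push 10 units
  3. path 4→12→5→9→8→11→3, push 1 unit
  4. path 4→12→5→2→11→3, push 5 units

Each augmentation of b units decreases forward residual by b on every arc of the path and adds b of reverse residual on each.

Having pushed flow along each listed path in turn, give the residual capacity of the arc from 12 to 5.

Residual capacity of (12,5): 9

after path 1 (4→6→7→3, push 11): res(12,5)=25
after path 2 (4→12→5→9→3, push 10): res(12,5)=15
after path 3 (4→12→5→9→8→11→3, push 1): res(12,5)=14
after path 4 (4→12→5→2→11→3, push 5): res(12,5)=9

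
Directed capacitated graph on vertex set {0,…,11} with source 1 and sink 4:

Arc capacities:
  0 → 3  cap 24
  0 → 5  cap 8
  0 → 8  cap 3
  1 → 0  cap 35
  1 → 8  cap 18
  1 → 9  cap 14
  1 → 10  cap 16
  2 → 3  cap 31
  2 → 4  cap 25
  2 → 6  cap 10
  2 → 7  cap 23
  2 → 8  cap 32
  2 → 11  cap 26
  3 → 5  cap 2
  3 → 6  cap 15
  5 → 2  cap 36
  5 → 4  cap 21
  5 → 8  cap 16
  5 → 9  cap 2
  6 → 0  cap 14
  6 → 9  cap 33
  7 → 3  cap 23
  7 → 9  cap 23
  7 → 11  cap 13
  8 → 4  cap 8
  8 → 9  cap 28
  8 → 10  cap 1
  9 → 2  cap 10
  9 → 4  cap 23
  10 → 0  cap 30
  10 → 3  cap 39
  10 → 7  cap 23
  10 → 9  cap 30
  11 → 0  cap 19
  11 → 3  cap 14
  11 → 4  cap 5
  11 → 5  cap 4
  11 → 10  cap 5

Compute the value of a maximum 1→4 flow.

augment #1: 1→8→4 bottleneck 8, total now 8
augment #2: 1→9→4 bottleneck 14, total now 22
augment #3: 1→0→5→4 bottleneck 8, total now 30
augment #4: 1→8→9→4 bottleneck 9, total now 39
augment #5: 1→0→3→5→4 bottleneck 2, total now 41
augment #6: 1→8→9→2→4 bottleneck 1, total now 42
augment #7: 1→10→7→11→4 bottleneck 5, total now 47
augment #8: 1→10→9→2→4 bottleneck 9, total now 56
augment #9: 1→10→7→11→5→4 bottleneck 2, total now 58
augment #10: 1→0→8→10→7→11→5→4 bottleneck 1, total now 59
augment #11: 1→0→8→9→10→7→11→5→4 bottleneck 1, total now 60

Maximum flow value: 60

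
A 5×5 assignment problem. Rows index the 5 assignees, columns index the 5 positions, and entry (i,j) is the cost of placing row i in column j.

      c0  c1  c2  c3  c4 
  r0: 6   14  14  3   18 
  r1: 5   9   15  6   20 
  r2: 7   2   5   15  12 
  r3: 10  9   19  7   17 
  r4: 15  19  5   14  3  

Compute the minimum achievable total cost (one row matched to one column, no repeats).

optimal assignment: row0→col3 (cost 3), row1→col0 (cost 5), row2→col2 (cost 5), row3→col1 (cost 9), row4→col4 (cost 3)
total = 3 + 5 + 5 + 9 + 3 = 25

Minimum assignment cost: 25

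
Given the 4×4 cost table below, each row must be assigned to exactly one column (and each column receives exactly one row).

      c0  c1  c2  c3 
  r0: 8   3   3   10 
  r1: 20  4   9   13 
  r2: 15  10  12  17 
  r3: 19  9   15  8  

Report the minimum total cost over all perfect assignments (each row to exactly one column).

optimal assignment: row0→col2 (cost 3), row1→col1 (cost 4), row2→col0 (cost 15), row3→col3 (cost 8)
total = 3 + 4 + 15 + 8 = 30

Minimum assignment cost: 30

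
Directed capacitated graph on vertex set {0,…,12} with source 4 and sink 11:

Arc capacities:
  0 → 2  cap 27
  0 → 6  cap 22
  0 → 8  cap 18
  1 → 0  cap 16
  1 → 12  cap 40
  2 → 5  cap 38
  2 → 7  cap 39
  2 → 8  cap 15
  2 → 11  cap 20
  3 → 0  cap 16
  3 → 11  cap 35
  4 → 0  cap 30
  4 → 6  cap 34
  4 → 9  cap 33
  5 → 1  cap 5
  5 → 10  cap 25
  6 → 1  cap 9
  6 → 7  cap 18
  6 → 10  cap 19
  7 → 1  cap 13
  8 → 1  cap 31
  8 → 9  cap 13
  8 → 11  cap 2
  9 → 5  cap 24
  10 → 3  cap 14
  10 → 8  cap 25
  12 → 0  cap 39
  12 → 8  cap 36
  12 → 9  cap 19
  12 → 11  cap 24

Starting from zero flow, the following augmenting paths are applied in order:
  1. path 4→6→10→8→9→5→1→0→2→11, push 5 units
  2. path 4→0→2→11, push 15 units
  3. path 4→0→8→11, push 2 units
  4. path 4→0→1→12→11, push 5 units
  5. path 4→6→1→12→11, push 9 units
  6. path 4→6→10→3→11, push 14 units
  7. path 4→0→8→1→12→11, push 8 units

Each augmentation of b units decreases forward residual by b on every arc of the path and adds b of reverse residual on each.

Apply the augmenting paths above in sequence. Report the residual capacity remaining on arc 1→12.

after path 1 (4→6→10→8→9→5→1→0→2→11, push 5): res(1,12)=40
after path 2 (4→0→2→11, push 15): res(1,12)=40
after path 3 (4→0→8→11, push 2): res(1,12)=40
after path 4 (4→0→1→12→11, push 5): res(1,12)=35
after path 5 (4→6→1→12→11, push 9): res(1,12)=26
after path 6 (4→6→10→3→11, push 14): res(1,12)=26
after path 7 (4→0→8→1→12→11, push 8): res(1,12)=18

Residual capacity of (1,12): 18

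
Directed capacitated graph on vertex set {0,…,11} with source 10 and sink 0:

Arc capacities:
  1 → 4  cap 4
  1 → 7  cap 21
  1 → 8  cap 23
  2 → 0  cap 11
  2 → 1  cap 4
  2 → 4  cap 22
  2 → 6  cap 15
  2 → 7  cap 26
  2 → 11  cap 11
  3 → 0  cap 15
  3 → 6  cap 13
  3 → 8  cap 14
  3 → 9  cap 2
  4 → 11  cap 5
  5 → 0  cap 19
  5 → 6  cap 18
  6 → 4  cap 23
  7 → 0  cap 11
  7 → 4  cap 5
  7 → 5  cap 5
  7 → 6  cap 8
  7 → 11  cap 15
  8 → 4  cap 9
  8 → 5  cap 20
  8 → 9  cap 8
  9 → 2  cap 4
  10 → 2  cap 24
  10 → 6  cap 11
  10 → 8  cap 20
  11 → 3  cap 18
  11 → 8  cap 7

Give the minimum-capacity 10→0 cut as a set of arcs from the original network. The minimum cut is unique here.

Min-cut arcs: {(4,11), (10,2), (10,8)} (total capacity 49)

augment #1: 10→2→0 push 11
augment #2: 10→2→7→0 push 11
augment #3: 10→8→5→0 push 19
augment #4: 10→2→11→3→0 push 2
augment #5: 10→6→4→11→3→0 push 5
augment #6: 10→8→9→2→11→3→0 push 1
max flow = 49; residual-reachable set from 10 gives S-side
cut edges (S→T): {(4,11), (10,2), (10,8)} total cap 49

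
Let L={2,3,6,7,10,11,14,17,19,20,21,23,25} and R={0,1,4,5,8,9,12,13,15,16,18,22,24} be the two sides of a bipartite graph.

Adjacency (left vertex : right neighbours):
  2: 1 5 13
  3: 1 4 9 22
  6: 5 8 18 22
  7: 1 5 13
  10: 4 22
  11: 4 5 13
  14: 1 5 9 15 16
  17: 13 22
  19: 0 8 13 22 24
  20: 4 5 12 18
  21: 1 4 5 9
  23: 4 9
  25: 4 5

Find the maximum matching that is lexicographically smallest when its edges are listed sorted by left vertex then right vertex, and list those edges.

|M| = 10 (so the lex-smallest maximum matching has 10 edges)
process left vertices in ascending order; for each, take the smallest-labelled available neighbour that still permits 10 edges overall, or leave it unmatched if none does
lex-smallest matching: {2-1, 3-4, 6-8, 7-5, 10-22, 11-13, 14-15, 19-0, 20-12, 21-9}

Lex-smallest maximum matching: {(2,1), (3,4), (6,8), (7,5), (10,22), (11,13), (14,15), (19,0), (20,12), (21,9)}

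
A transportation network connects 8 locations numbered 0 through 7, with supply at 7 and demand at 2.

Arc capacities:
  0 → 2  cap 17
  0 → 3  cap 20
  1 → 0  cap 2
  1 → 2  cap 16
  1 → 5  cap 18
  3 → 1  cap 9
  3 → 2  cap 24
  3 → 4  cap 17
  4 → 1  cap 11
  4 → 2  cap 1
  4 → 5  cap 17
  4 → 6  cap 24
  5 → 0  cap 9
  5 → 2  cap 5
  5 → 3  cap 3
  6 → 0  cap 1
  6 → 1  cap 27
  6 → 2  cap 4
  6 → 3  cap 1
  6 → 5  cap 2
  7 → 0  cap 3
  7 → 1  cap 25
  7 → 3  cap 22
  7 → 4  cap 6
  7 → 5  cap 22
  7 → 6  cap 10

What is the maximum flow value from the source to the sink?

augment #1: 7→0→2 bottleneck 3, total now 3
augment #2: 7→1→2 bottleneck 16, total now 19
augment #3: 7→3→2 bottleneck 22, total now 41
augment #4: 7→4→2 bottleneck 1, total now 42
augment #5: 7→5→2 bottleneck 5, total now 47
augment #6: 7→6→2 bottleneck 4, total now 51
augment #7: 7→1→0→2 bottleneck 2, total now 53
augment #8: 7→5→0→2 bottleneck 9, total now 62
augment #9: 7→5→3→2 bottleneck 2, total now 64
augment #10: 7→6→0→2 bottleneck 1, total now 65

Maximum flow value: 65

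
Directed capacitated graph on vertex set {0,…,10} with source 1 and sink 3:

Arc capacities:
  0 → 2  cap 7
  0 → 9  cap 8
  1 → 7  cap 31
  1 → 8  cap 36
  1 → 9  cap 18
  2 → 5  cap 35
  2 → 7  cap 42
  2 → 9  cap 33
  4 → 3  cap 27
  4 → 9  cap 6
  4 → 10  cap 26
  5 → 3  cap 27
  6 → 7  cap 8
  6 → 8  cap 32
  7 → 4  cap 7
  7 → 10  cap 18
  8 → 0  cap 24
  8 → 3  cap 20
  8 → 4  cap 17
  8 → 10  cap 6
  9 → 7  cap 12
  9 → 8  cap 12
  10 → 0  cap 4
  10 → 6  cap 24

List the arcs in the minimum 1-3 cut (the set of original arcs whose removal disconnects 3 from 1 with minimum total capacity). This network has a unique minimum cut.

Min-cut arcs: {(0,2), (7,4), (8,3), (8,4)} (total capacity 51)

augment #1: 1→8→3 push 20
augment #2: 1→7→4→3 push 7
augment #3: 1→8→4→3 push 16
augment #4: 1→9→8→4→3 push 1
augment #5: 1→7→10→0→2→5→3 push 4
augment #6: 1→9→8→0→2→5→3 push 3
max flow = 51; residual-reachable set from 1 gives S-side
cut edges (S→T): {(0,2), (7,4), (8,3), (8,4)} total cap 51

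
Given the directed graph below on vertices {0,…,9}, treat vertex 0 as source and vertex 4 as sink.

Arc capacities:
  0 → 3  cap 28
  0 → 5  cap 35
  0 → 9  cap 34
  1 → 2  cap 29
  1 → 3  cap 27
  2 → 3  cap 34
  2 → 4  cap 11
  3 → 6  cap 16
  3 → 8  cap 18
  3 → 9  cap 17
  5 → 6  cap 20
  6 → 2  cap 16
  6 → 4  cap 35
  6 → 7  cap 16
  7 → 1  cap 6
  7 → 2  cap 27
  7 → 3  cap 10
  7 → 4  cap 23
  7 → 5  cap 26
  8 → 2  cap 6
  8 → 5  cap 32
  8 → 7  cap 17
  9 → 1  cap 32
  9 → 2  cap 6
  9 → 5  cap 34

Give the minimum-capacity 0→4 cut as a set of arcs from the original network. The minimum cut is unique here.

Min-cut arcs: {(2,4), (3,6), (5,6), (8,7)} (total capacity 64)

augment #1: 0→3→6→4 push 16
augment #2: 0→5→6→4 push 19
augment #3: 0→9→2→4 push 6
augment #4: 0→3→8→2→4 push 5
augment #5: 0→3→8→7→4 push 7
augment #6: 0→5→6→7→4 push 1
augment #7: 0→9→1→2→8→7→4 push 5
augment #8: 0→9→1→3→8→7→4 push 5
max flow = 64; residual-reachable set from 0 gives S-side
cut edges (S→T): {(2,4), (3,6), (5,6), (8,7)} total cap 64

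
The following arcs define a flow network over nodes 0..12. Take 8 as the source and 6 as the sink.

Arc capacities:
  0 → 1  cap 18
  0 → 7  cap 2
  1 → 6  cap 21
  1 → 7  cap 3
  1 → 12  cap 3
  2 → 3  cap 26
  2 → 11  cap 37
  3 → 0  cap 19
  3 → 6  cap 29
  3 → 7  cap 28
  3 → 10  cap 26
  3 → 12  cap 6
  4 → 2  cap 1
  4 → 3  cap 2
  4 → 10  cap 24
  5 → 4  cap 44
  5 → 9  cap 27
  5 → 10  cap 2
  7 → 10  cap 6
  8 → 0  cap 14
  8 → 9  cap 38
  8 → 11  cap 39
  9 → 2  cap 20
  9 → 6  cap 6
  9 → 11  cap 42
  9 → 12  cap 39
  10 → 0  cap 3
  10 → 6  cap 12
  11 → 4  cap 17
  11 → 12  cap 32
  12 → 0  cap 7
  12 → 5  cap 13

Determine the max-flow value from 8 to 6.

Maximum flow value: 59

augment #1: 8→9→6 bottleneck 6, total now 6
augment #2: 8→0→1→6 bottleneck 14, total now 20
augment #3: 8→9→2→3→6 bottleneck 20, total now 40
augment #4: 8→11→4→3→6 bottleneck 2, total now 42
augment #5: 8→11→4→10→6 bottleneck 12, total now 54
augment #6: 8→9→12→0→1→6 bottleneck 4, total now 58
augment #7: 8→11→4→2→3→6 bottleneck 1, total now 59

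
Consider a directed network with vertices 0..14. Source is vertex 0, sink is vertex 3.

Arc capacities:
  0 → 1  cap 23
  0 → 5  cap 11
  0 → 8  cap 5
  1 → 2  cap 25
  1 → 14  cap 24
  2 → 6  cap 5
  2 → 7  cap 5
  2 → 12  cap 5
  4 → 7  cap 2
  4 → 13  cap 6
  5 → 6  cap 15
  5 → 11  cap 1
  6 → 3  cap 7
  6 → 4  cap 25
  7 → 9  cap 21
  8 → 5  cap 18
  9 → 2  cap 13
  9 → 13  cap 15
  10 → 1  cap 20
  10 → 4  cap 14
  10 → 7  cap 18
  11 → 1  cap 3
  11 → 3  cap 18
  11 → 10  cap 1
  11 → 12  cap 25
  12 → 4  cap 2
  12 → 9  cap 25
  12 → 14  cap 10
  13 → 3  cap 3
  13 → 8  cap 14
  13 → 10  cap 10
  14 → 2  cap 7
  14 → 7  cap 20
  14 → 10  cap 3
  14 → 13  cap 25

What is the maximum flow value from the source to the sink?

augment #1: 0→5→6→3 bottleneck 7, total now 7
augment #2: 0→5→11→3 bottleneck 1, total now 8
augment #3: 0→1→14→13→3 bottleneck 3, total now 11

Maximum flow value: 11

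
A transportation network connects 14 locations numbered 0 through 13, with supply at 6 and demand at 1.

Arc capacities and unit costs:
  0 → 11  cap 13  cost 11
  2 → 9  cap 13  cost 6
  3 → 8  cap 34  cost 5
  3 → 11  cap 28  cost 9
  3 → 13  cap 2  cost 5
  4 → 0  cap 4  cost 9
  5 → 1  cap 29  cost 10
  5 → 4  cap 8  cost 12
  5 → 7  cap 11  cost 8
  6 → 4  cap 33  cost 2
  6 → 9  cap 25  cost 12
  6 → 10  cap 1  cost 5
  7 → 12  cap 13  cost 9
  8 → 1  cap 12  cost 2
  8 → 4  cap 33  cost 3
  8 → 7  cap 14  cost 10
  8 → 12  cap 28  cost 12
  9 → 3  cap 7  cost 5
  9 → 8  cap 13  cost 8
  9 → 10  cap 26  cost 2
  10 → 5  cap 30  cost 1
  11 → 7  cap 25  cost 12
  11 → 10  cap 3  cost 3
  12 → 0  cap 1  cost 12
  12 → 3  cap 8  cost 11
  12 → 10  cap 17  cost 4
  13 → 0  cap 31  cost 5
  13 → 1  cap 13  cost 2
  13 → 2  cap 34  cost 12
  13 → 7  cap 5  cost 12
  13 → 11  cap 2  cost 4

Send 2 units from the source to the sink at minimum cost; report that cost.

shortest-cost path #1: 6→10→5→1 push 1 @ unit cost 16 (adds 16)
shortest-cost path #2: 6→9→8→1 push 1 @ unit cost 22 (adds 22)
total cost = 38

Minimum cost for 2 units: 38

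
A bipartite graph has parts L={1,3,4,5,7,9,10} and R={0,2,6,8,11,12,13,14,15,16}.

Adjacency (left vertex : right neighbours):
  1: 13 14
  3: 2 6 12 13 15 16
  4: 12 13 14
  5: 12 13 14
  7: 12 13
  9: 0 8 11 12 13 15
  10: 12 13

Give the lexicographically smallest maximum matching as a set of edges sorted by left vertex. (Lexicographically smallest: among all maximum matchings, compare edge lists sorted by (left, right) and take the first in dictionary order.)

Lex-smallest maximum matching: {(1,13), (3,2), (4,12), (5,14), (9,0)}

|M| = 5 (so the lex-smallest maximum matching has 5 edges)
process left vertices in ascending order; for each, take the smallest-labelled available neighbour that still permits 5 edges overall, or leave it unmatched if none does
lex-smallest matching: {1-13, 3-2, 4-12, 5-14, 9-0}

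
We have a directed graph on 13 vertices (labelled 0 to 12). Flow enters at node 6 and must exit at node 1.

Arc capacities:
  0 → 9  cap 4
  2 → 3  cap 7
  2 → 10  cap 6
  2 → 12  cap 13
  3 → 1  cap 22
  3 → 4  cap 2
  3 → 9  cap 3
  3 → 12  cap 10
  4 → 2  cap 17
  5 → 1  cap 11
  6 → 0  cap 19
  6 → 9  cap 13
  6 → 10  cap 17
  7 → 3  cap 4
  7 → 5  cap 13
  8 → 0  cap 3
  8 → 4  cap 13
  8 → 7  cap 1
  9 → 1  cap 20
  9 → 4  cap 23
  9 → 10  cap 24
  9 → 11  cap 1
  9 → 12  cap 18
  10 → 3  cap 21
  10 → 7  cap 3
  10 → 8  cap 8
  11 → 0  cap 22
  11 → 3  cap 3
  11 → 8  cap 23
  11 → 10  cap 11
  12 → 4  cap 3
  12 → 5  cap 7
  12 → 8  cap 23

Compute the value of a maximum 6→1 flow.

Maximum flow value: 34

augment #1: 6→9→1 bottleneck 13, total now 13
augment #2: 6→0→9→1 bottleneck 4, total now 17
augment #3: 6→10→3→1 bottleneck 17, total now 34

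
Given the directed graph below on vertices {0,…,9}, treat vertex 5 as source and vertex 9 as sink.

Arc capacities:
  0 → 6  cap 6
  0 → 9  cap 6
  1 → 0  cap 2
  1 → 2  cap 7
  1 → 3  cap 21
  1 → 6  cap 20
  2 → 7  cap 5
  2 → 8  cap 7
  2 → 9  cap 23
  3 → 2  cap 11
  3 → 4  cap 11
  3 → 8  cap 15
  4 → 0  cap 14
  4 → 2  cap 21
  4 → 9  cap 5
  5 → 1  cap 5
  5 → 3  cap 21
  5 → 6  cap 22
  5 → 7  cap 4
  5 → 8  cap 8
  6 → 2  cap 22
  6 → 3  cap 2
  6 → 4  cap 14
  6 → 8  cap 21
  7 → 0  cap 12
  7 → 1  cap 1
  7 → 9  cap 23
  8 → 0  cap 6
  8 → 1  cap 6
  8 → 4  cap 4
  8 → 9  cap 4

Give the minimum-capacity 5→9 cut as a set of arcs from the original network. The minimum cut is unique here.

Min-cut arcs: {(0,9), (2,7), (2,9), (4,9), (5,7), (8,9)} (total capacity 47)

augment #1: 5→7→9 push 4
augment #2: 5→8→9 push 4
augment #3: 5→1→0→9 push 2
augment #4: 5→1→2→9 push 3
augment #5: 5→3→2→9 push 11
augment #6: 5→3→4→9 push 5
augment #7: 5→6→2→9 push 9
augment #8: 5→8→0→9 push 4
augment #9: 5→6→2→7→9 push 5
max flow = 47; residual-reachable set from 5 gives S-side
cut edges (S→T): {(0,9), (2,7), (2,9), (4,9), (5,7), (8,9)} total cap 47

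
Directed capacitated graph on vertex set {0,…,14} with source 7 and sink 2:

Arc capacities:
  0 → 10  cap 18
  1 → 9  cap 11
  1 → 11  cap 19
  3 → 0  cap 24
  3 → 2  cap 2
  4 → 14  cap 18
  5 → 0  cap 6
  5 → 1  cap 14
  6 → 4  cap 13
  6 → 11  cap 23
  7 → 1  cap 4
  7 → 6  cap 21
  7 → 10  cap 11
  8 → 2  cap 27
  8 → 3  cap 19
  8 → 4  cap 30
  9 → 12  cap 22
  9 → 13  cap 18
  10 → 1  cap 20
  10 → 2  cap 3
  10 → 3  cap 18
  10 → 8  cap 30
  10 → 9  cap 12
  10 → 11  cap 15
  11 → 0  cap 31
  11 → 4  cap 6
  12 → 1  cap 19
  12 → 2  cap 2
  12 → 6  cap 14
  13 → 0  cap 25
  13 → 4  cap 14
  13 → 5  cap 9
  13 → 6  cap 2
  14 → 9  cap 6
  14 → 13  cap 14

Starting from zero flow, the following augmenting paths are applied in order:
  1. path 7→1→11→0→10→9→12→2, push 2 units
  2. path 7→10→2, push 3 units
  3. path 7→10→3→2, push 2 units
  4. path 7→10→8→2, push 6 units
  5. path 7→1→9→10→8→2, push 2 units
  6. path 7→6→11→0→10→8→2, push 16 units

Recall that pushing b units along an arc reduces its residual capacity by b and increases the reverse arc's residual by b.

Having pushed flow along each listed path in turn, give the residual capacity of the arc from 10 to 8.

after path 1 (7→1→11→0→10→9→12→2, push 2): res(10,8)=30
after path 2 (7→10→2, push 3): res(10,8)=30
after path 3 (7→10→3→2, push 2): res(10,8)=30
after path 4 (7→10→8→2, push 6): res(10,8)=24
after path 5 (7→1→9→10→8→2, push 2): res(10,8)=22
after path 6 (7→6→11→0→10→8→2, push 16): res(10,8)=6

Residual capacity of (10,8): 6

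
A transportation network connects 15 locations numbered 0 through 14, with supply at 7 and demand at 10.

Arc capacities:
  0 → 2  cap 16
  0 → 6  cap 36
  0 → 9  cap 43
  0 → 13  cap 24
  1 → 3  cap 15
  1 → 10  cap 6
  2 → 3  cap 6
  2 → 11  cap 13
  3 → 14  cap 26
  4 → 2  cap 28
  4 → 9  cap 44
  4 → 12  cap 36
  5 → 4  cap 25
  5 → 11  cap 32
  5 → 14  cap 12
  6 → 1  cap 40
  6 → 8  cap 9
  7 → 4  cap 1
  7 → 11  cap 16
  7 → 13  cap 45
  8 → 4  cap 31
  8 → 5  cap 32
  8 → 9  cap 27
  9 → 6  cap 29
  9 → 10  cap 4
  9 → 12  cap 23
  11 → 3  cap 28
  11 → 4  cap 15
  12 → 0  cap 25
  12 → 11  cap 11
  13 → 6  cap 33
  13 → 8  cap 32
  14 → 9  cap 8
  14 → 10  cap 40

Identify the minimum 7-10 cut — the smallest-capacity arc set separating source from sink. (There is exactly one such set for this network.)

Min-cut arcs: {(1,10), (3,14), (5,14), (9,10)} (total capacity 48)

augment #1: 7→4→9→10 push 1
augment #2: 7→11→3→14→10 push 16
augment #3: 7→13→6→1→10 push 6
augment #4: 7→13→8→9→10 push 3
augment #5: 7→13→8→5→14→10 push 12
augment #6: 7→13→6→1→3→14→10 push 10
max flow = 48; residual-reachable set from 7 gives S-side
cut edges (S→T): {(1,10), (3,14), (5,14), (9,10)} total cap 48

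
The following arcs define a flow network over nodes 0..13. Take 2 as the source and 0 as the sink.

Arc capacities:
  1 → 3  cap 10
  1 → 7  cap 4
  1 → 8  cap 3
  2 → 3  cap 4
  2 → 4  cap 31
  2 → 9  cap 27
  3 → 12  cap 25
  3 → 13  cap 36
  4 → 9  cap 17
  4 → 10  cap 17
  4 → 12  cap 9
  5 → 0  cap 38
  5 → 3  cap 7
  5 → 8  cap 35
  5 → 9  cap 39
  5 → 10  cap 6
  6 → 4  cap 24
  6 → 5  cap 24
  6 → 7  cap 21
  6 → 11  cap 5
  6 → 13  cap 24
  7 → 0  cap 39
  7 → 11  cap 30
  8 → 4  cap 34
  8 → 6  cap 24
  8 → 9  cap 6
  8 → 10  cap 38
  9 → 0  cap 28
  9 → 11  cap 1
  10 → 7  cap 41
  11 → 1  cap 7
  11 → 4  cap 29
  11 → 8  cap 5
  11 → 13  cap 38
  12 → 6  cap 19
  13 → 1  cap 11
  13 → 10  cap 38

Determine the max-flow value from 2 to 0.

Maximum flow value: 59

augment #1: 2→9→0 bottleneck 27, total now 27
augment #2: 2→4→9→0 bottleneck 1, total now 28
augment #3: 2→4→10→7→0 bottleneck 17, total now 45
augment #4: 2→3→12→6→5→0 bottleneck 4, total now 49
augment #5: 2→4→12→6→5→0 bottleneck 9, total now 58
augment #6: 2→4→9→11→1→7→0 bottleneck 1, total now 59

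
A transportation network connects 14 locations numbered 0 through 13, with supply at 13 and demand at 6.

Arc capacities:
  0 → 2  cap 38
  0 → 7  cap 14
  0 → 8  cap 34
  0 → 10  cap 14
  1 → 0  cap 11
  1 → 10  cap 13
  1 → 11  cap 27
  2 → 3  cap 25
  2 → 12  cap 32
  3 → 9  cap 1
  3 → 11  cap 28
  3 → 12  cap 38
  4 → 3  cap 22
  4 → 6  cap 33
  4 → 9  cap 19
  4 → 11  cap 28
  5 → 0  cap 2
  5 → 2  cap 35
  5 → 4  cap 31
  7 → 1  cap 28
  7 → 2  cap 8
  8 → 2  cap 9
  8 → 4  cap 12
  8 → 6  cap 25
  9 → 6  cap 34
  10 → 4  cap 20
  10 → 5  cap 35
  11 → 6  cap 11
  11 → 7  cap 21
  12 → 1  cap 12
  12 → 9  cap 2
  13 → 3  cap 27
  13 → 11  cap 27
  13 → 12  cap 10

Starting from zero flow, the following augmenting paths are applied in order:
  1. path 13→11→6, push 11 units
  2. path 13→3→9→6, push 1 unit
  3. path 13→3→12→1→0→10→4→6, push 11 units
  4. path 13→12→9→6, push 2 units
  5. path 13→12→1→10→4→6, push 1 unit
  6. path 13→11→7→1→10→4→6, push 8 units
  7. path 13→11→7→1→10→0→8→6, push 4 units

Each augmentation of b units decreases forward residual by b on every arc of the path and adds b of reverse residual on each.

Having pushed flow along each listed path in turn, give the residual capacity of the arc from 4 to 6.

after path 1 (13→11→6, push 11): res(4,6)=33
after path 2 (13→3→9→6, push 1): res(4,6)=33
after path 3 (13→3→12→1→0→10→4→6, push 11): res(4,6)=22
after path 4 (13→12→9→6, push 2): res(4,6)=22
after path 5 (13→12→1→10→4→6, push 1): res(4,6)=21
after path 6 (13→11→7→1→10→4→6, push 8): res(4,6)=13
after path 7 (13→11→7→1→10→0→8→6, push 4): res(4,6)=13

Residual capacity of (4,6): 13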